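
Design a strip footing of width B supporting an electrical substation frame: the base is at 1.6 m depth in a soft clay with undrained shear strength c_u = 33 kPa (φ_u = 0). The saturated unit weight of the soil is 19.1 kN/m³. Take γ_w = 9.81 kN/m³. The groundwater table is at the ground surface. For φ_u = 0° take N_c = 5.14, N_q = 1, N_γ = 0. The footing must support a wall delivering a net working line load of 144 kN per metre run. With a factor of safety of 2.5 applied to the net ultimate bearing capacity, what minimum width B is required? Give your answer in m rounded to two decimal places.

With the water table at the surface the whole profile is submerged: γ' = 19.1 − 9.81 = 9.29 kN/m³, so q = γ'·D_f = 14.864 kPa.
q_ult = c·N_c + q·N_q
     = 33 × 5.14 + 14.864 × 1
     = 169.62 + 14.864 = 184.48 kPa.
For φ = 0 the ½γBN_γ term vanishes, so q_ult is independent of B. q_net = 184.48 − 14.864 = 169.62 kPa; q_all(net) = 169.62/2.5 = 67.848 kPa.
Required width B = w / q_all(net) = 144 / 67.848 = 2.122 m.

B = 2.12 m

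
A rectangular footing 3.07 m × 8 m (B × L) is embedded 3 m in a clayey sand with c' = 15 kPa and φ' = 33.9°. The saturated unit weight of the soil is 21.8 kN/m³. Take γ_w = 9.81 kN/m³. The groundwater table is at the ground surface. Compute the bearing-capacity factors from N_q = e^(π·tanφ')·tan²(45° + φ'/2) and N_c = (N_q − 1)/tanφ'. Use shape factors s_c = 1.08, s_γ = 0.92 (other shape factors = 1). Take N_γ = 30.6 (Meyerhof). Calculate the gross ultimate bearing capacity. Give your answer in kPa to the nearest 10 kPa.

q_ult ≈ 2240 kPa

tan33.9° = 0.672, so N_q = e^(π×0.672)·tan²(61.95°) = 8.257 × 3.522 = 29.08.
N_c = (29.08 − 1)/tan33.9° = 41.79.
Water table at ground surface, so effective unit weight γ' = 21.8 − 9.81 = 11.99 kN/m³ is used throughout; overburden q = 11.99 × 3 = 35.97 kPa; the same γ' applies in the ½γBN_γ term.
Cohesion term c·N_c·s_c = 15 × 41.793 × 1.08 = 677.04 kPa; surcharge term q·N_q = 35.97 × 29.083 = 1046.1 kPa; self-weight term 0.5·γ·B·N_γ·s_γ = 0.5 × 11.99 × 3.07 × 30.6 × 0.92 = 518.13 kPa.
q_ult = 677.04 + 1046.1 + 518.13 = 2241.3 kPa.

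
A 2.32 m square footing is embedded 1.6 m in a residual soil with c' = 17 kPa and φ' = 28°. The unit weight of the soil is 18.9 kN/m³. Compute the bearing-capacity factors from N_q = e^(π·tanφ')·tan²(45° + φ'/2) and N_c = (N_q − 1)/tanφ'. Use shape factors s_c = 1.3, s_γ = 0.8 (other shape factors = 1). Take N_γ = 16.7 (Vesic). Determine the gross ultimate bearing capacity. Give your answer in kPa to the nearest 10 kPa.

tan28° = 0.5317, so N_q = e^(π×0.5317)·tan²(59°) = 5.314 × 2.77 = 14.72.
N_c = (14.72 − 1)/tan28° = 25.8.
q = γ·D_f = 18.9 × 1.6 = 30.24 kPa.
c·N_c·s_c = 17 × 25.803 × 1.3 = 570.25 kPa
q·N_q = 30.24 × 14.72 = 445.13 kPa
0.5·γ·B·N_γ·s_γ = 0.5 × 18.9 × 2.32 × 16.7 × 0.8 = 292.9 kPa
q_ult = 570.25 + 445.13 + 292.9 = 1308.3 kPa.

q_ult ≈ 1310 kPa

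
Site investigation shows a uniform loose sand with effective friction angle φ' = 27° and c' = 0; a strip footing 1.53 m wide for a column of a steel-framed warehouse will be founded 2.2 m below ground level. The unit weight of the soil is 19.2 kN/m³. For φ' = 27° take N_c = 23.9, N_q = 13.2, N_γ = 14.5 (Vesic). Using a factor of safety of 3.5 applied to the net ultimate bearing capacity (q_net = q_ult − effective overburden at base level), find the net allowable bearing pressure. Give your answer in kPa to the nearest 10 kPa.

Effective surcharge at the founding depth q = γ·D_f = 19.2 × 2.2 = 42.24 kPa.
q_ult = q·N_q + 0.5·γ·B·N_γ
     = 42.24 × 13.2 + 0.5 × 19.2 × 1.53 × 14.5
     = 557.57 + 212.98 = 770.54 kPa.
Net ultimate: q_net = 770.54 − 42.24 = 728.3 kPa.
q_all(net) = 728.3 / 3.5 = 208.09 kPa.

q_all(net) ≈ 210 kPa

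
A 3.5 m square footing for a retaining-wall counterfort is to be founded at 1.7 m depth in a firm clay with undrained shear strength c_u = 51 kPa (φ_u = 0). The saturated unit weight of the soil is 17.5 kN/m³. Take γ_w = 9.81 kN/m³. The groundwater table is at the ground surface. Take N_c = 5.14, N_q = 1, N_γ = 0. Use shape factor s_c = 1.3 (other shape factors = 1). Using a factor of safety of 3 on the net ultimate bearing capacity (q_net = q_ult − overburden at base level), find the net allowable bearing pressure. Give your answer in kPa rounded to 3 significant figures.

q_all(net) ≈ 114 kPa

Water table at ground surface, so effective unit weight γ' = 17.5 − 9.81 = 7.69 kN/m³ is used throughout; overburden q = 7.69 × 1.7 = 13.073 kPa.
Cohesion term c·N_c·s_c = 51 × 5.14 × 1.3 = 340.78 kPa; surcharge term q·N_q = 13.073 × 1 = 13.073 kPa.
q_ult = 340.78 + 13.073 = 353.85 kPa.
q_net = 353.85 − 13.073 = 340.78 kPa.
q_all(net) = 340.78 / 3 = 113.59 kPa.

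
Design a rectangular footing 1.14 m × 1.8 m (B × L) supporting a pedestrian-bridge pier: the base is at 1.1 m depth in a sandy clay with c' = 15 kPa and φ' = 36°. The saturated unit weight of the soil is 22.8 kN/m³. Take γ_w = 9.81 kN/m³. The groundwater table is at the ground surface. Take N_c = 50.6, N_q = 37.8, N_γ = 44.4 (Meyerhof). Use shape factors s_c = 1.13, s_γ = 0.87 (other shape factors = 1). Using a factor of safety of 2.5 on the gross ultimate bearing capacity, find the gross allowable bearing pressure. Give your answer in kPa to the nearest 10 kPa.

q_all ≈ 670 kPa

γ' = 22.8 − 9.81 = 12.99 kN/m³ (submerged throughout). q = 12.99 × 1.1 = 14.289 kPa; the same γ' applies in the ½γBN_γ term.
c·N_c·s_c = 15 × 50.6 × 1.13 = 857.67 kPa
q·N_q = 14.289 × 37.8 = 540.12 kPa
0.5·γ·B·N_γ·s_γ = 0.5 × 12.99 × 1.14 × 44.4 × 0.87 = 286.01 kPa
q_ult = 857.67 + 540.12 + 286.01 = 1683.8 kPa.
q_all = 1683.8 / 2.5 = 673.52 kPa.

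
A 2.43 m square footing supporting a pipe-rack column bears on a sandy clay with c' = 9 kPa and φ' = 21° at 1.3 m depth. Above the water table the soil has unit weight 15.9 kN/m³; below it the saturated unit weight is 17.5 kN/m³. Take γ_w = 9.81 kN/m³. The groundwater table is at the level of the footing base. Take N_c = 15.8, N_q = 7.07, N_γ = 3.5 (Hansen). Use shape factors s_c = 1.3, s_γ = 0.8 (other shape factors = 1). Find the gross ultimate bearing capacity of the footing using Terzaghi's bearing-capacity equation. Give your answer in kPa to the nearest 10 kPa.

q_ult ≈ 360 kPa

Overburden at base level: q = 15.9 × 1.3 = 20.67 kPa.
Below the base the soil is submerged, so the ½γBN_γ term uses γ' = 17.5 − 9.81 = 7.69 kN/m³.
Cohesion term c·N_c·s_c = 9 × 15.8 × 1.3 = 184.86 kPa; surcharge term q·N_q = 20.67 × 7.07 = 146.14 kPa; self-weight term 0.5·γ·B·N_γ·s_γ = 0.5 × 7.69 × 2.43 × 3.5 × 0.8 = 26.161 kPa.
q_ult = 184.86 + 146.14 + 26.161 = 357.16 kPa.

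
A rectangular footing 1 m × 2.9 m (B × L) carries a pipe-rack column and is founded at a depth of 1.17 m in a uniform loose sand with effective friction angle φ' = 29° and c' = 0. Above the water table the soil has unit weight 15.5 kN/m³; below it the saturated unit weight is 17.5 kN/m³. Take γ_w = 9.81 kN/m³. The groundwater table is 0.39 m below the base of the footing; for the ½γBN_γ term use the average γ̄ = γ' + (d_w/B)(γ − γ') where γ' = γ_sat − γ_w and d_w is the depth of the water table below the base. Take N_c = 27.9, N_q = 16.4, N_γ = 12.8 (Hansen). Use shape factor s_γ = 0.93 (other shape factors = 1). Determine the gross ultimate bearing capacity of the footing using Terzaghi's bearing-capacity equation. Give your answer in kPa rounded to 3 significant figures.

q_ult ≈ 361 kPa

Overburden at base level: q = 15.5 × 1.17 = 18.135 kPa.
The water table is 0.39 m below the base (< B = 1 m), so the ½γBN_γ term uses γ̄ = γ' + (d_w/B)(γ − γ') = 7.69 + (0.39/1)(15.5 − 7.69) = 10.736 kN/m³.
Surcharge term q·N_q = 18.135 × 16.4 = 297.41 kPa; self-weight term 0.5·γ·B·N_γ·s_γ = 0.5 × 10.736 × 1 × 12.8 × 0.93 = 63.9 kPa.
q_ult = 297.41 + 63.9 = 361.31 kPa.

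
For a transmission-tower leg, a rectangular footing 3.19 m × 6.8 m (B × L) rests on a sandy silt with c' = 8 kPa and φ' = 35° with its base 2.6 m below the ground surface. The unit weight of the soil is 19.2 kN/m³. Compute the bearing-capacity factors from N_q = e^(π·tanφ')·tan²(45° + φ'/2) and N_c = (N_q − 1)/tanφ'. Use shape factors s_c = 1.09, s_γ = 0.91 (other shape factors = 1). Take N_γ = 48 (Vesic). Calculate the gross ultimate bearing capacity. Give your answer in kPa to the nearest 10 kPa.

q_ult ≈ 3400 kPa

tan35° = 0.7002, so N_q = e^(π×0.7002)·tan²(62.5°) = 9.023 × 3.69 = 33.3.
N_c = (33.3 − 1)/tan35° = 46.12.
Overburden at base level: q = 19.2 × 2.6 = 49.92 kPa.
Cohesion term c·N_c·s_c = 8 × 46.124 × 1.09 = 402.2 kPa; surcharge term q·N_q = 49.92 × 33.296 = 1662.1 kPa; self-weight term 0.5·γ·B·N_γ·s_γ = 0.5 × 19.2 × 3.19 × 48 × 0.91 = 1337.7 kPa.
q_ult = 402.2 + 1662.1 + 1337.7 = 3402 kPa.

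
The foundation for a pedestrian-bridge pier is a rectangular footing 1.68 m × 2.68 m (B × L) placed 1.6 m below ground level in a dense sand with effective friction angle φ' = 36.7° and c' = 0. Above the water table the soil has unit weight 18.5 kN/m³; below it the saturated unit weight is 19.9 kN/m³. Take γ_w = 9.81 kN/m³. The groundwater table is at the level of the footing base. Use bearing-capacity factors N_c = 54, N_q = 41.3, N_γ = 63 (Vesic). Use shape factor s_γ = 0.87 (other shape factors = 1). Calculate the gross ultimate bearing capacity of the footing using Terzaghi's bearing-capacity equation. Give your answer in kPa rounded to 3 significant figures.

q_ult ≈ 1690 kPa

q = γ·D_f = 18.5 × 1.6 = 29.6 kPa.
For the ½γBN_γ term take γ' = 19.9 − 9.81 = 10.09 kN/m³ (soil below base is submerged).
q·N_q = 29.6 × 41.3 = 1222.5 kPa
0.5·γ·B·N_γ·s_γ = 0.5 × 10.09 × 1.68 × 63 × 0.87 = 464.55 kPa
q_ult = 1222.5 + 464.55 = 1687 kPa.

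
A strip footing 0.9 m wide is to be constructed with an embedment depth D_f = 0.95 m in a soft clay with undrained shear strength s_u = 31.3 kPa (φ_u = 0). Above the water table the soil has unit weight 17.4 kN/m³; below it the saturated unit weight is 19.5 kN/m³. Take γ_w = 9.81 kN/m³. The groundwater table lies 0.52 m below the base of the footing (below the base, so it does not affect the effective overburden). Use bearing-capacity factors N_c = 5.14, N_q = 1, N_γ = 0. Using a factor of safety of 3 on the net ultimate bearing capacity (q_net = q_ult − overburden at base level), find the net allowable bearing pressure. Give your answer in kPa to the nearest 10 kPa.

q_all(net) ≈ 50 kPa

Overburden at base level: q = 17.4 × 0.95 = 16.53 kPa.
Cohesion term c·N_c = 31.3 × 5.14 = 160.88 kPa; surcharge term q·N_q = 16.53 × 1 = 16.53 kPa.
q_ult = 160.88 + 16.53 = 177.41 kPa.
q_net = 177.41 − 16.53 = 160.88 kPa.
q_all(net) = 160.88 / 3 = 53.627 kPa.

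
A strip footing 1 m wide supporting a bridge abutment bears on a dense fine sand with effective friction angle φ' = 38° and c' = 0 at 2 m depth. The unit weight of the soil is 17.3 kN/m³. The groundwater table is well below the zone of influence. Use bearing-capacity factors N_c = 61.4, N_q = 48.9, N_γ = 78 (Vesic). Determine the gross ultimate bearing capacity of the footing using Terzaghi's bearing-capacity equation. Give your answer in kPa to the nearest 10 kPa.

q_ult ≈ 2370 kPa

q = γ·D_f = 17.3 × 2 = 34.6 kPa.
q·N_q = 34.6 × 48.9 = 1691.9 kPa
0.5·γ·B·N_γ = 0.5 × 17.3 × 1 × 78 = 674.7 kPa
q_ult = 1691.9 + 674.7 = 2366.6 kPa.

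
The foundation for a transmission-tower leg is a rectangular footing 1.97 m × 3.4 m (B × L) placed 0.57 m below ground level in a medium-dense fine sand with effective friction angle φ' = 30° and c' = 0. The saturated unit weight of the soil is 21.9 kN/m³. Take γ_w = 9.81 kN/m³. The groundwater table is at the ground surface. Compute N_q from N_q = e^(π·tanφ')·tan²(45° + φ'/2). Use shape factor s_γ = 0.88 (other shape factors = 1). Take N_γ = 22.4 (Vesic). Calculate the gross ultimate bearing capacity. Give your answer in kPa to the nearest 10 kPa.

q_ult ≈ 360 kPa

tan30° = 0.5774, so N_q = e^(π×0.5774)·tan²(60°) = 6.134 × 3.0 = 18.4.
γ' = 21.9 − 9.81 = 12.09 kN/m³ (submerged throughout). q = 12.09 × 0.57 = 6.8913 kPa; the same γ' applies in the ½γBN_γ term.
q·N_q = 6.8913 × 18.401 = 126.81 kPa
0.5·γ·B·N_γ·s_γ = 0.5 × 12.09 × 1.97 × 22.4 × 0.88 = 234.74 kPa
q_ult = 126.81 + 234.74 = 361.55 kPa.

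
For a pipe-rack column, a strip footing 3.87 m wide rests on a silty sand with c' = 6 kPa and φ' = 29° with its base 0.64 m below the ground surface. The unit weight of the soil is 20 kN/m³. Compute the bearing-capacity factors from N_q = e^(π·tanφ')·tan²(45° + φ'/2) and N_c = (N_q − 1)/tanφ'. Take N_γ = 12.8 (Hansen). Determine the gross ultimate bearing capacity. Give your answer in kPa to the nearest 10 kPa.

tan29° = 0.5543, so N_q = e^(π×0.5543)·tan²(59.5°) = 5.705 × 2.882 = 16.44.
N_c = (16.44 − 1)/tan29° = 27.86.
Overburden at base level: q = 20 × 0.64 = 12.8 kPa.
Cohesion term c·N_c = 6 × 27.86 = 167.16 kPa; surcharge term q·N_q = 12.8 × 16.443 = 210.47 kPa; self-weight term 0.5·γ·B·N_γ = 0.5 × 20 × 3.87 × 12.8 = 495.36 kPa.
q_ult = 167.16 + 210.47 + 495.36 = 873 kPa.

q_ult ≈ 870 kPa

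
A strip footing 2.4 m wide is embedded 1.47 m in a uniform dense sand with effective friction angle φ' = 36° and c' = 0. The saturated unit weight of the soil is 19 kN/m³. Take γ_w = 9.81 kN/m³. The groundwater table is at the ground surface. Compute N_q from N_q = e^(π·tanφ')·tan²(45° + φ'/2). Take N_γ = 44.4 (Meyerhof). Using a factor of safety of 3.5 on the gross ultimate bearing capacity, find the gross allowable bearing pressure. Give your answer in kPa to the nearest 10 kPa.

q_all ≈ 290 kPa

N_q = e^(π·tan36°)·tan²(63°) = 37.75.
Water table at ground surface, so effective unit weight γ' = 19 − 9.81 = 9.19 kN/m³ is used throughout; overburden q = 9.19 × 1.47 = 13.509 kPa; the same γ' applies in the ½γBN_γ term.
Surcharge term q·N_q = 13.509 × 37.752 = 510.01 kPa; self-weight term 0.5·γ·B·N_γ = 0.5 × 9.19 × 2.4 × 44.4 = 489.64 kPa.
q_ult = 510.01 + 489.64 = 999.65 kPa.
q_all = 999.65 / 3.5 = 285.62 kPa.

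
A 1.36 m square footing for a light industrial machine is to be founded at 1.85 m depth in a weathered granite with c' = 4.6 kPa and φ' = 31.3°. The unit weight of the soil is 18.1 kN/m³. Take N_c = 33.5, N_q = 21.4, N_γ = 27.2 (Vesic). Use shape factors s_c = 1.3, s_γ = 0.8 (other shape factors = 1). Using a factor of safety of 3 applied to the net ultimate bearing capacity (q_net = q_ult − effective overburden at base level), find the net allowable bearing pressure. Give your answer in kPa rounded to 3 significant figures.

q_all(net) ≈ 384 kPa

q = γ·D_f = 18.1 × 1.85 = 33.485 kPa.
c·N_c·s_c = 4.6 × 33.5 × 1.3 = 200.33 kPa
q·N_q = 33.485 × 21.4 = 716.58 kPa
0.5·γ·B·N_γ·s_γ = 0.5 × 18.1 × 1.36 × 27.2 × 0.8 = 267.82 kPa
q_ult = 200.33 + 716.58 + 267.82 = 1184.7 kPa.
Net ultimate: q_net = 1184.7 − 33.485 = 1151.2 kPa.
q_all(net) = 1151.2 / 3 = 383.75 kPa.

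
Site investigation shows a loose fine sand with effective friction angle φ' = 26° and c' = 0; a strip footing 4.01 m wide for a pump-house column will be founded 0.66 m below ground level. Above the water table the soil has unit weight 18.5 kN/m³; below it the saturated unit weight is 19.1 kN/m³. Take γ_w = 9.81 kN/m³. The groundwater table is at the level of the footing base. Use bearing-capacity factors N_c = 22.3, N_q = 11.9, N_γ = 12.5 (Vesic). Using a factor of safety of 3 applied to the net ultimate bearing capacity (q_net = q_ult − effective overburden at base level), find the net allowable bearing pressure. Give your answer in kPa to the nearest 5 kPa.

Overburden at base level: q = 18.5 × 0.66 = 12.21 kPa.
Below the base the soil is submerged, so the ½γBN_γ term uses γ' = 19.1 − 9.81 = 9.29 kN/m³.
Surcharge term q·N_q = 12.21 × 11.9 = 145.3 kPa; self-weight term 0.5·γ·B·N_γ = 0.5 × 9.29 × 4.01 × 12.5 = 232.83 kPa.
q_ult = 145.3 + 232.83 = 378.13 kPa.
Net ultimate: q_net = 378.13 − 12.21 = 365.92 kPa.
q_all(net) = 365.92 / 3 = 121.97 kPa.

q_all(net) ≈ 120 kPa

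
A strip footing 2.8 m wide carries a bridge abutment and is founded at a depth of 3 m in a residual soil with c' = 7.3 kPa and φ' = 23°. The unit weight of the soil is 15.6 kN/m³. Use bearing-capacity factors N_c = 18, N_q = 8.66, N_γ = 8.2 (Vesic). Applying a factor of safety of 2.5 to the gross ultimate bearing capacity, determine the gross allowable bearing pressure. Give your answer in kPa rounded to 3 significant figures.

Overburden at base level: q = 15.6 × 3 = 46.8 kPa.
Cohesion term c·N_c = 7.3 × 18 = 131.4 kPa; surcharge term q·N_q = 46.8 × 8.66 = 405.29 kPa; self-weight term 0.5·γ·B·N_γ = 0.5 × 15.6 × 2.8 × 8.2 = 179.09 kPa.
q_ult = 131.4 + 405.29 + 179.09 = 715.78 kPa.
q_all = q_ult / FS = 715.78 / 2.5 = 286.31 kPa.

q_all ≈ 286 kPa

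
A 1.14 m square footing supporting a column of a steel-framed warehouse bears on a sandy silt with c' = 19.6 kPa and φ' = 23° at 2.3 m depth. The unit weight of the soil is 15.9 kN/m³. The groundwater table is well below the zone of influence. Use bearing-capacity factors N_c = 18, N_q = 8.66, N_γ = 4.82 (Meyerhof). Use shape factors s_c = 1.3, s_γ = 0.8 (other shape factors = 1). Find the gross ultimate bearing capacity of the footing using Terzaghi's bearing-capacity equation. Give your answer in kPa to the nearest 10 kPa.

q_ult ≈ 810 kPa

q = γ·D_f = 15.9 × 2.3 = 36.57 kPa.
c·N_c·s_c = 19.6 × 18 × 1.3 = 458.64 kPa
q·N_q = 36.57 × 8.66 = 316.7 kPa
0.5·γ·B·N_γ·s_γ = 0.5 × 15.9 × 1.14 × 4.82 × 0.8 = 34.947 kPa
q_ult = 458.64 + 316.7 + 34.947 = 810.28 kPa.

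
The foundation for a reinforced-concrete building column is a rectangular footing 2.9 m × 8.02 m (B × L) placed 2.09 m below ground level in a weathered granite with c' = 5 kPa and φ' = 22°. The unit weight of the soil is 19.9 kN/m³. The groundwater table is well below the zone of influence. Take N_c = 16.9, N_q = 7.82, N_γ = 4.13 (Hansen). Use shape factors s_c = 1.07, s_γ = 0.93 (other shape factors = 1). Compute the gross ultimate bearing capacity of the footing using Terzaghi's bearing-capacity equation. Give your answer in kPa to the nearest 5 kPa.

q_ult ≈ 525 kPa

q = γ·D_f = 19.9 × 2.09 = 41.591 kPa.
c·N_c·s_c = 5 × 16.9 × 1.07 = 90.415 kPa
q·N_q = 41.591 × 7.82 = 325.24 kPa
0.5·γ·B·N_γ·s_γ = 0.5 × 19.9 × 2.9 × 4.13 × 0.93 = 110.83 kPa
q_ult = 90.415 + 325.24 + 110.83 = 526.49 kPa.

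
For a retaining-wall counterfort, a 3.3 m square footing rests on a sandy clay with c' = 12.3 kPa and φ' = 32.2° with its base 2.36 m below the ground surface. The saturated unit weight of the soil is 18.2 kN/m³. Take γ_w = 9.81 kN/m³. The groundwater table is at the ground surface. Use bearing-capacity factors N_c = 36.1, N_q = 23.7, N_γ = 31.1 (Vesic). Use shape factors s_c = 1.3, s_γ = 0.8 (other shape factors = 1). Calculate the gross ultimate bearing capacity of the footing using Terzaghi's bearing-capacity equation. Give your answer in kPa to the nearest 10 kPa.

q_ult ≈ 1390 kPa

Water table at ground surface, so effective unit weight γ' = 18.2 − 9.81 = 8.39 kN/m³ is used throughout; overburden q = 8.39 × 2.36 = 19.8 kPa; the same γ' applies in the ½γBN_γ term.
Cohesion term c·N_c·s_c = 12.3 × 36.1 × 1.3 = 577.24 kPa; surcharge term q·N_q = 19.8 × 23.7 = 469.27 kPa; self-weight term 0.5·γ·B·N_γ·s_γ = 0.5 × 8.39 × 3.3 × 31.1 × 0.8 = 344.43 kPa.
q_ult = 577.24 + 469.27 + 344.43 = 1390.9 kPa.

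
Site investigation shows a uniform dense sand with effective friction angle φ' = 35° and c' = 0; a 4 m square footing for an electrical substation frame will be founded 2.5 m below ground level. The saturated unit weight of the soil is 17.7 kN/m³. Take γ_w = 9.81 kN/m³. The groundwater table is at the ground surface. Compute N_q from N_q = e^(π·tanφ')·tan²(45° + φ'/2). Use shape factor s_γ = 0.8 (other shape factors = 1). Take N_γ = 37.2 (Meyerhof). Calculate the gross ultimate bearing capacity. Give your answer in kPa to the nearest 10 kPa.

tan35° = 0.7002, so N_q = e^(π×0.7002)·tan²(62.5°) = 9.023 × 3.69 = 33.3.
Water table at ground surface, so effective unit weight γ' = 17.7 − 9.81 = 7.89 kN/m³ is used throughout; overburden q = 7.89 × 2.5 = 19.725 kPa; the same γ' applies in the ½γBN_γ term.
Surcharge term q·N_q = 19.725 × 33.296 = 656.77 kPa; self-weight term 0.5·γ·B·N_γ·s_γ = 0.5 × 7.89 × 4 × 37.2 × 0.8 = 469.61 kPa.
q_ult = 656.77 + 469.61 = 1126.4 kPa.

q_ult ≈ 1130 kPa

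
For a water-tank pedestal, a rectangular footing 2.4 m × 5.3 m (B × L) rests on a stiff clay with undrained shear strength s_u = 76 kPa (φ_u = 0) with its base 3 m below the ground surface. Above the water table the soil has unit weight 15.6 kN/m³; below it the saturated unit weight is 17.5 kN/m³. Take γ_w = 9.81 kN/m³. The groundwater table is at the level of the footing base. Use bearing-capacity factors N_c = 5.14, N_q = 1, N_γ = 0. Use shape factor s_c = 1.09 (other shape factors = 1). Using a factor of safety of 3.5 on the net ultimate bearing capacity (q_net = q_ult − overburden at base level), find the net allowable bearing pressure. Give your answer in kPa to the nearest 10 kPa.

Effective surcharge at the founding depth q = γ·D_f = 15.6 × 3 = 46.8 kPa.
q_ult = c·N_c·s_c + q·N_q
     = 76 × 5.14 × 1.09 + 46.8 × 1
     = 425.8 + 46.8 = 472.6 kPa.
q_net = 472.6 − 46.8 = 425.8 kPa.
q_all(net) = 425.8 / 3.5 = 121.66 kPa.

q_all(net) ≈ 120 kPa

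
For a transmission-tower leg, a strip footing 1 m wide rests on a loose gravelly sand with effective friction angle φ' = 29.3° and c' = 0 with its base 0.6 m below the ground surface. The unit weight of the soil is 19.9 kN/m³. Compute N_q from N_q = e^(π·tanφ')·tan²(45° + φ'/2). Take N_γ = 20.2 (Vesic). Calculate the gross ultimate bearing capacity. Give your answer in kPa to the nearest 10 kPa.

q_ult ≈ 400 kPa

tan29.3° = 0.5612, so N_q = e^(π×0.5612)·tan²(59.65°) = 5.83 × 2.917 = 17.
Effective surcharge at the founding depth q = γ·D_f = 19.9 × 0.6 = 11.94 kPa.
q_ult = q·N_q + 0.5·γ·B·N_γ
     = 11.94 × 17.004 + 0.5 × 19.9 × 1 × 20.2
     = 203.03 + 200.99 = 404.02 kPa.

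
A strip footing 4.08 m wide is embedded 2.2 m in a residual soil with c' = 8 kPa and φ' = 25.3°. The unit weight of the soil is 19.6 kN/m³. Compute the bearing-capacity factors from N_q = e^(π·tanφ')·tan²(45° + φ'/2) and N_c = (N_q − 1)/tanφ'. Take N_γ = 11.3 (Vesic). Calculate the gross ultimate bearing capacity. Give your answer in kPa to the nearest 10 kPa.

tan25.3° = 0.4727, so N_q = e^(π×0.4727)·tan²(57.65°) = 4.415 × 2.493 = 11.
N_c = (11 − 1)/tan25.3° = 21.17.
Overburden at base level: q = 19.6 × 2.2 = 43.12 kPa.
Cohesion term c·N_c = 8 × 21.166 = 169.32 kPa; surcharge term q·N_q = 43.12 × 11.005 = 474.53 kPa; self-weight term 0.5·γ·B·N_γ = 0.5 × 19.6 × 4.08 × 11.3 = 451.82 kPa.
q_ult = 169.32 + 474.53 + 451.82 = 1095.7 kPa.

q_ult ≈ 1100 kPa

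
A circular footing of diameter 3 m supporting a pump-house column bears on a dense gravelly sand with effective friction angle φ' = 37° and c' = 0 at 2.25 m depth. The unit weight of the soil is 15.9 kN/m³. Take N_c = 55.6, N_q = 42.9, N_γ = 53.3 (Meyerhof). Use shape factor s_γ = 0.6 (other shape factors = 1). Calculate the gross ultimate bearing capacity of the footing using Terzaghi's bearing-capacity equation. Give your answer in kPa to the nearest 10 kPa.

q = γ·D_f = 15.9 × 2.25 = 35.775 kPa.
q·N_q = 35.775 × 42.9 = 1534.7 kPa
0.5·γ·B·N_γ·s_γ = 0.5 × 15.9 × 3 × 53.3 × 0.6 = 762.72 kPa
q_ult = 1534.7 + 762.72 = 2297.5 kPa.

q_ult ≈ 2300 kPa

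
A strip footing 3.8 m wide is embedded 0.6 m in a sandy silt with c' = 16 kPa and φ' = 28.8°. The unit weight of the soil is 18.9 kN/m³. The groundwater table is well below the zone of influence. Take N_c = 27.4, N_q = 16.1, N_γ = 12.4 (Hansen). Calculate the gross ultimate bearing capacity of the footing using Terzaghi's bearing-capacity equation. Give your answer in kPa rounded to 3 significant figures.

q_ult ≈ 1070 kPa

Overburden at base level: q = 18.9 × 0.6 = 11.34 kPa.
Cohesion term c·N_c = 16 × 27.4 = 438.4 kPa; surcharge term q·N_q = 11.34 × 16.1 = 182.57 kPa; self-weight term 0.5·γ·B·N_γ = 0.5 × 18.9 × 3.8 × 12.4 = 445.28 kPa.
q_ult = 438.4 + 182.57 + 445.28 = 1066.3 kPa.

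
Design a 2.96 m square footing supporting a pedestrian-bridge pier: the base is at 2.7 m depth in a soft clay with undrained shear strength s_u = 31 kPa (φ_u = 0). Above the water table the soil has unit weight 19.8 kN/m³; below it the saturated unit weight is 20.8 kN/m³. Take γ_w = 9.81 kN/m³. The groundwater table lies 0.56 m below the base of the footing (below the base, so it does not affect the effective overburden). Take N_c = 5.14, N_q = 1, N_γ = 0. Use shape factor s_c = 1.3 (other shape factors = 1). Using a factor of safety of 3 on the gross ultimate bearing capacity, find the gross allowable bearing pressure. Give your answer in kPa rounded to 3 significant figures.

Effective surcharge at the founding depth q = γ·D_f = 19.8 × 2.7 = 53.46 kPa.
q_ult = c·N_c·s_c + q·N_q
     = 31 × 5.14 × 1.3 + 53.46 × 1
     = 207.14 + 53.46 = 260.6 kPa.
q_all = 260.6 / 3 = 86.867 kPa.

q_all ≈ 86.9 kPa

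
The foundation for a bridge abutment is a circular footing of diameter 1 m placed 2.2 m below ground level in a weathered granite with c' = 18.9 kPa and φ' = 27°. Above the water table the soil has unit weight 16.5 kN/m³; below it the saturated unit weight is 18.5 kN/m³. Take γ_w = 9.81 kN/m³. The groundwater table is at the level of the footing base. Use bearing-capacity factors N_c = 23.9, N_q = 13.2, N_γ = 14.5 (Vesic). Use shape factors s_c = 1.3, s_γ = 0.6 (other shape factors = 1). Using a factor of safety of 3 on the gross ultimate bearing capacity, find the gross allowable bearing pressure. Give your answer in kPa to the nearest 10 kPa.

q_all ≈ 370 kPa

Overburden at base level: q = 16.5 × 2.2 = 36.3 kPa.
Below the base the soil is submerged, so the ½γBN_γ term uses γ' = 18.5 − 9.81 = 8.69 kN/m³.
Cohesion term c·N_c·s_c = 18.9 × 23.9 × 1.3 = 587.22 kPa; surcharge term q·N_q = 36.3 × 13.2 = 479.16 kPa; self-weight term 0.5·γ·B·N_γ·s_γ = 0.5 × 8.69 × 1 × 14.5 × 0.6 = 37.801 kPa.
q_ult = 587.22 + 479.16 + 37.801 = 1104.2 kPa.
q_all = 1104.2 / 3 = 368.06 kPa.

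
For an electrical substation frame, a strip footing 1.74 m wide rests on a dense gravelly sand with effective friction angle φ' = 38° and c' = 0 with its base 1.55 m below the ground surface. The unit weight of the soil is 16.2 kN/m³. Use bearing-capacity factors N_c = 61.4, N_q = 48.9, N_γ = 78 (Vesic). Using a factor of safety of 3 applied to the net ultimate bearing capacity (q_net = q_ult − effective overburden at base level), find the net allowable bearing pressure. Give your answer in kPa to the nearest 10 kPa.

q_all(net) ≈ 770 kPa

Effective surcharge at the founding depth q = γ·D_f = 16.2 × 1.55 = 25.11 kPa.
q_ult = q·N_q + 0.5·γ·B·N_γ
     = 25.11 × 48.9 + 0.5 × 16.2 × 1.74 × 78
     = 1227.9 + 1099.3 = 2327.2 kPa.
Net ultimate: q_net = 2327.2 − 25.11 = 2302.1 kPa.
q_all(net) = 2302.1 / 3 = 767.37 kPa.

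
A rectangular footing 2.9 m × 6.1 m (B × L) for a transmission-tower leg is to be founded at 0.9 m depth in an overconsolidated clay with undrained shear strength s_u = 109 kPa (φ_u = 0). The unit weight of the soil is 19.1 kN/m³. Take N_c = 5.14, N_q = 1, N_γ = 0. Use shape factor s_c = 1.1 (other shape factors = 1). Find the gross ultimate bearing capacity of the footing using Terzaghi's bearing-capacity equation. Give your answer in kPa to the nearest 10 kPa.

q_ult ≈ 630 kPa

Overburden at base level: q = 19.1 × 0.9 = 17.19 kPa.
Cohesion term c·N_c·s_c = 109 × 5.14 × 1.1 = 616.29 kPa; surcharge term q·N_q = 17.19 × 1 = 17.19 kPa.
q_ult = 616.29 + 17.19 = 633.48 kPa.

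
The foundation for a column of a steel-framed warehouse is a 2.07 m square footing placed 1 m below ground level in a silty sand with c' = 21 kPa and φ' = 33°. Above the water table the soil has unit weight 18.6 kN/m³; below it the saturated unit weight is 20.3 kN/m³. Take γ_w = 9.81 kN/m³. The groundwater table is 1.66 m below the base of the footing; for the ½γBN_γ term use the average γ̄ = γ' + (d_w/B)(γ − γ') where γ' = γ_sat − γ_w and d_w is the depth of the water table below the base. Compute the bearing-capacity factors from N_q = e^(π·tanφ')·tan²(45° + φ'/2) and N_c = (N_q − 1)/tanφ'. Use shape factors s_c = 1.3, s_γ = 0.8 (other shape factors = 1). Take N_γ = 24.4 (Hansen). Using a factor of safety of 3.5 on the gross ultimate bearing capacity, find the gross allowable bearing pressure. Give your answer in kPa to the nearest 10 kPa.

N_q = e^(π·tan33°)·tan²(61.5°) = 26.09; N_c = (N_q − 1)/tanφ' = 38.64.
Effective surcharge at the founding depth q = γ·D_f = 18.6 × 1 = 18.6 kPa.
With d_w = 1.66 m < B, γ̄ = 10.49 + (1.66/2.07) × (18.6 − 10.49) = 16.994 kN/m³.
q_ult = c·N_c·s_c + q·N_q + 0.5·γ·B·N_γ·s_γ
     = 21 × 38.638 × 1.3 + 18.6 × 26.092 + 0.5 × 16.994 × 2.07 × 24.4 × 0.8
     = 1054.8 + 485.31 + 343.33 = 1883.5 kPa.
q_all = 1883.5 / 3.5 = 538.13 kPa.

q_all ≈ 540 kPa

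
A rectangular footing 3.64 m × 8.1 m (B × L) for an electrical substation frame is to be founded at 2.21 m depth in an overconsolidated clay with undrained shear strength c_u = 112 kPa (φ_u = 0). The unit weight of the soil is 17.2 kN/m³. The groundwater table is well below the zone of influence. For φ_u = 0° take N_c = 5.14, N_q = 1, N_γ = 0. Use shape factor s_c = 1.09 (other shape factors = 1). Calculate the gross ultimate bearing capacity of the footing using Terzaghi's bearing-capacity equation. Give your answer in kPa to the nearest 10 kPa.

q_ult ≈ 670 kPa

Effective surcharge at the founding depth q = γ·D_f = 17.2 × 2.21 = 38.012 kPa.
q_ult = c·N_c·s_c + q·N_q
     = 112 × 5.14 × 1.09 + 38.012 × 1
     = 627.49 + 38.012 = 665.5 kPa.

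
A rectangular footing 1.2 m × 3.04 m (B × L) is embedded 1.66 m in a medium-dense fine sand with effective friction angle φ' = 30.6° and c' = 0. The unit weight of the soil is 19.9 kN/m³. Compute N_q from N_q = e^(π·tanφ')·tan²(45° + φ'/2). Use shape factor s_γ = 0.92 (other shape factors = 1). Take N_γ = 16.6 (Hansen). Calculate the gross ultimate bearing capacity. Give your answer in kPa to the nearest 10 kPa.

q_ult ≈ 830 kPa

tan30.6° = 0.5914, so N_q = e^(π×0.5914)·tan²(60.3°) = 6.41 × 3.074 = 19.7.
Effective surcharge at the founding depth q = γ·D_f = 19.9 × 1.66 = 33.034 kPa.
q_ult = q·N_q + 0.5·γ·B·N_γ·s_γ
     = 33.034 × 19.704 + 0.5 × 19.9 × 1.2 × 16.6 × 0.92
     = 650.89 + 182.35 = 833.24 kPa.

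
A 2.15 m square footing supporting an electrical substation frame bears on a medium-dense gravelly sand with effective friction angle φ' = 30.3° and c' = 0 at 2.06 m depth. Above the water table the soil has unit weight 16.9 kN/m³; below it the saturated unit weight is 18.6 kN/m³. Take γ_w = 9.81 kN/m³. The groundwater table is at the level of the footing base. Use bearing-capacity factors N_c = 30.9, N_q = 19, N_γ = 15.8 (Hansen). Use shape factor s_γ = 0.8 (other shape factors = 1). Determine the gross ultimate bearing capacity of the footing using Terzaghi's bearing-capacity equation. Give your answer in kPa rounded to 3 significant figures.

Effective surcharge at the founding depth q = γ·D_f = 16.9 × 2.06 = 34.814 kPa.
The water table coincides with the base, so in the self-weight term γ → γ' = 8.79 kN/m³.
q_ult = q·N_q + 0.5·γ·B·N_γ·s_γ
     = 34.814 × 19 + 0.5 × 8.79 × 2.15 × 15.8 × 0.8
     = 661.47 + 119.44 = 780.9 kPa.

q_ult ≈ 781 kPa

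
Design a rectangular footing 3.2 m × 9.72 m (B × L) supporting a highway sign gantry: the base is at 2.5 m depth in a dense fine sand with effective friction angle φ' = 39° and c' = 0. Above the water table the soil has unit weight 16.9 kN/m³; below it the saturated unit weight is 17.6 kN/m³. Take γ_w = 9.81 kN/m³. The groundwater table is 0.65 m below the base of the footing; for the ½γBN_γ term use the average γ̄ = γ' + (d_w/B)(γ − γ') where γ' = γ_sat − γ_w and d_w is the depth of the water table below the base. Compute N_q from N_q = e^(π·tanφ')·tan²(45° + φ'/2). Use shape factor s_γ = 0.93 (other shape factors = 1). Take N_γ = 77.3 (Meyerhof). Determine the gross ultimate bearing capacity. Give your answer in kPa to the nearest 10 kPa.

tan39° = 0.8098, so N_q = e^(π×0.8098)·tan²(64.5°) = 12.731 × 4.395 = 55.96.
Effective surcharge at the founding depth q = γ·D_f = 16.9 × 2.5 = 42.25 kPa.
With d_w = 0.65 m < B, γ̄ = 7.79 + (0.65/3.2) × (16.9 − 7.79) = 9.6405 kN/m³.
q_ult = q·N_q + 0.5·γ·B·N_γ·s_γ
     = 42.25 × 55.957 + 0.5 × 9.6405 × 3.2 × 77.3 × 0.93
     = 2364.2 + 1108.9 = 3473.1 kPa.

q_ult ≈ 3470 kPa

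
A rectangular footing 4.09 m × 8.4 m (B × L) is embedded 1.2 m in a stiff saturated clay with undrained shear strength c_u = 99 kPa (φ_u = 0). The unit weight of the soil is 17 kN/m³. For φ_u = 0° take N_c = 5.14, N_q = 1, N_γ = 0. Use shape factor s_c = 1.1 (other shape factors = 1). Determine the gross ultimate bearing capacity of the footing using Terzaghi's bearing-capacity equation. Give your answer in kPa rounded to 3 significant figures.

Overburden at base level: q = 17 × 1.2 = 20.4 kPa.
Cohesion term c·N_c·s_c = 99 × 5.14 × 1.1 = 559.75 kPa; surcharge term q·N_q = 20.4 × 1 = 20.4 kPa.
q_ult = 559.75 + 20.4 = 580.15 kPa.

q_ult ≈ 580 kPa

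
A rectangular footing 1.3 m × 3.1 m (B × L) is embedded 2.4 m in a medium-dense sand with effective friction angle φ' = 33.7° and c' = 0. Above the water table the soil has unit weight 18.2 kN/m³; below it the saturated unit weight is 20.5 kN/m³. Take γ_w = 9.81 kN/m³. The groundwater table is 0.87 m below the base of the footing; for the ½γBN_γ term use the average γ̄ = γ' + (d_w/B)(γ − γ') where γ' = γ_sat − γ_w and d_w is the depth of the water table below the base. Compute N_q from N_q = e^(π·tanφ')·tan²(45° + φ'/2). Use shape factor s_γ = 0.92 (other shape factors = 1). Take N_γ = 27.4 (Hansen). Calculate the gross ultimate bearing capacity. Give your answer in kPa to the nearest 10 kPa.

q_ult ≈ 1500 kPa

tan33.7° = 0.6669, so N_q = e^(π×0.6669)·tan²(61.85°) = 8.127 × 3.493 = 28.39.
q = γ·D_f = 18.2 × 2.4 = 43.68 kPa.
γ' = 10.69 kN/m³; averaging over the depth B below the base, γ̄ = γ' + (d_w/B)(γ − γ') = 15.716 kN/m³.
q·N_q = 43.68 × 28.386 = 1239.9 kPa
0.5·γ·B·N_γ·s_γ = 0.5 × 15.716 × 1.3 × 27.4 × 0.92 = 257.51 kPa
q_ult = 1239.9 + 257.51 = 1497.4 kPa.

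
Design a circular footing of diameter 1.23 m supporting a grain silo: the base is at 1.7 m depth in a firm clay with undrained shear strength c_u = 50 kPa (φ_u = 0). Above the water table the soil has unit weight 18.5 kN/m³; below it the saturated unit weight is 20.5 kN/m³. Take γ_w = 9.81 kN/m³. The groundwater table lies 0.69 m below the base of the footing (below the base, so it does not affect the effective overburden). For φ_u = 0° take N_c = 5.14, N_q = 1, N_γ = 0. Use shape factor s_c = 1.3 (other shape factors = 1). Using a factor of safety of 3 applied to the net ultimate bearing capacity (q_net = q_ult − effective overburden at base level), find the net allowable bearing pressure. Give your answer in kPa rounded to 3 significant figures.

q_all(net) ≈ 111 kPa

Overburden at base level: q = 18.5 × 1.7 = 31.45 kPa.
Cohesion term c·N_c·s_c = 50 × 5.14 × 1.3 = 334.1 kPa; surcharge term q·N_q = 31.45 × 1 = 31.45 kPa.
q_ult = 334.1 + 31.45 = 365.55 kPa.
Net ultimate: q_net = 365.55 − 31.45 = 334.1 kPa.
q_all(net) = 334.1 / 3 = 111.37 kPa.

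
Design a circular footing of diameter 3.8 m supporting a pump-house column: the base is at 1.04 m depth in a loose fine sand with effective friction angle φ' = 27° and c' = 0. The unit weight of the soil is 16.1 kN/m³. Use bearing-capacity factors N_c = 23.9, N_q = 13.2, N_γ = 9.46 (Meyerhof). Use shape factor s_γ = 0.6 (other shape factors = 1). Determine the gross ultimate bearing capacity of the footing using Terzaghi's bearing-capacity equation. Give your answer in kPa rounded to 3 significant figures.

q_ult ≈ 395 kPa

q = γ·D_f = 16.1 × 1.04 = 16.744 kPa.
q·N_q = 16.744 × 13.2 = 221.02 kPa
0.5·γ·B·N_γ·s_γ = 0.5 × 16.1 × 3.8 × 9.46 × 0.6 = 173.63 kPa
q_ult = 221.02 + 173.63 = 394.65 kPa.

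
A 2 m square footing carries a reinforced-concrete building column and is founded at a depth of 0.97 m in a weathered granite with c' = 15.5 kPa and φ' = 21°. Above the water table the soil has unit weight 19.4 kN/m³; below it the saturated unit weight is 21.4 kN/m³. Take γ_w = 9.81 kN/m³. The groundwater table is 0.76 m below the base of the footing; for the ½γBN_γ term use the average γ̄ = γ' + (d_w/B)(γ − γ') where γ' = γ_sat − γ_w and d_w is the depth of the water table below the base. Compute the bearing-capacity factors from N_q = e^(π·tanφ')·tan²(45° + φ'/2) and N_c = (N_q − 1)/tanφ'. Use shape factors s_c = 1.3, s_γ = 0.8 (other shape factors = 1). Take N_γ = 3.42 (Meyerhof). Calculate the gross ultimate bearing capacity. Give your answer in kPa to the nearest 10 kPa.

q_ult ≈ 490 kPa

tan21° = 0.3839, so N_q = e^(π×0.3839)·tan²(55.5°) = 3.34 × 2.117 = 7.07.
N_c = (7.07 − 1)/tan21° = 15.81.
Effective surcharge at the founding depth q = γ·D_f = 19.4 × 0.97 = 18.818 kPa.
With d_w = 0.76 m < B, γ̄ = 11.59 + (0.76/2) × (19.4 − 11.59) = 14.558 kN/m³.
q_ult = c·N_c·s_c + q·N_q + 0.5·γ·B·N_γ·s_γ
     = 15.5 × 15.815 × 1.3 + 18.818 × 7.0708 + 0.5 × 14.558 × 2 × 3.42 × 0.8
     = 318.67 + 133.06 + 39.83 = 491.56 kPa.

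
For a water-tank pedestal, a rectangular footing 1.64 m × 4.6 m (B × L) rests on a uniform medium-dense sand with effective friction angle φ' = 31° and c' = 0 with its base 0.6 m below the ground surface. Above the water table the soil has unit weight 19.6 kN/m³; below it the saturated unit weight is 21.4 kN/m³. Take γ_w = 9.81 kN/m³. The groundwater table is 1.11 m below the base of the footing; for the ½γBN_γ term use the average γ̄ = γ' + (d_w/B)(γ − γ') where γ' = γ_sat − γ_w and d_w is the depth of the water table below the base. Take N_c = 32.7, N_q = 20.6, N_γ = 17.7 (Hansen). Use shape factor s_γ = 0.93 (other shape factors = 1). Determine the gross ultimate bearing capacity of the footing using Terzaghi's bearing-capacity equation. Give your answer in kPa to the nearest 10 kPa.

q_ult ≈ 470 kPa

Effective surcharge at the founding depth q = γ·D_f = 19.6 × 0.6 = 11.76 kPa.
With d_w = 1.11 m < B, γ̄ = 11.59 + (1.11/1.64) × (19.6 − 11.59) = 17.011 kN/m³.
q_ult = q·N_q + 0.5·γ·B·N_γ·s_γ
     = 11.76 × 20.6 + 0.5 × 17.011 × 1.64 × 17.7 × 0.93
     = 242.26 + 229.62 = 471.88 kPa.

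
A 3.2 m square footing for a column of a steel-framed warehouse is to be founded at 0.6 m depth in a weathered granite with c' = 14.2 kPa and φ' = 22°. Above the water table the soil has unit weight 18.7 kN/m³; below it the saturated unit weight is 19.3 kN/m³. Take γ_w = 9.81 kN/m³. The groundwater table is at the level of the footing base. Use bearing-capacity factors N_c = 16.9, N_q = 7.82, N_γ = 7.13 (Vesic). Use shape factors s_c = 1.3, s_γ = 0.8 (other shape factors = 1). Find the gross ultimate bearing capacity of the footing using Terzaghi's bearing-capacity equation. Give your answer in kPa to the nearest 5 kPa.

q_ult ≈ 485 kPa

Effective surcharge at the founding depth q = γ·D_f = 18.7 × 0.6 = 11.22 kPa.
The water table coincides with the base, so in the self-weight term γ → γ' = 9.49 kN/m³.
q_ult = c·N_c·s_c + q·N_q + 0.5·γ·B·N_γ·s_γ
     = 14.2 × 16.9 × 1.3 + 11.22 × 7.82 + 0.5 × 9.49 × 3.2 × 7.13 × 0.8
     = 311.97 + 87.74 + 86.61 = 486.32 kPa.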